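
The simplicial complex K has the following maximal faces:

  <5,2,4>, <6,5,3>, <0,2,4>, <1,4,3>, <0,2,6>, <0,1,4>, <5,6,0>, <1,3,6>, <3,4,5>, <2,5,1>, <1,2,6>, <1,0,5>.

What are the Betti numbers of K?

b_0 = 1, b_1 = 0, b_2 = 0.

Take the total order 0 < 1 < 2 < 3 < 4 < 5 < 6 on the vertex set. Then K (dimension 2) consists of the simplices:

  0-simplices (7): [0], [1], [2], [3], [4], [5], [6]
  1-simplices (18): [0,1], [0,2], [0,4], [0,5], [0,6], [1,2], [1,3], [1,4], [1,5], [1,6], [2,4], [2,5], [2,6], [3,4], [3,5], [3,6], [4,5], [5,6]
  2-simplices (12): [0,1,4], [0,1,5], [0,2,4], [0,2,6], [0,5,6], [1,2,5], [1,2,6], [1,3,4], [1,3,6], [2,4,5], [3,4,5], [3,5,6]

giving chain groups C_0 ≅ Z^7, C_1 ≅ Z^18, C_2 ≅ Z^12.

∂_1: C_1 → C_0 is given by ∂[p,q] = [q] − [p]. For instance
  ∂[0,1] = [1] − [0].
As a 7×18 matrix over Z this has rank 6, with invariant factors (1,1,1,1,1,1).

The boundary map ∂_2: C_2 → C_1 acts by ∂[p,q,r] = [q,r] − [p,r] + [p,q]. For instance
  ∂[0,5,6] = [5,6] − [0,6] + [0,5],
  ∂[0,2,4] = [2,4] − [0,4] + [0,2].
The resulting 18×12 matrix has rank 12, and its Smith normal form has invariant factors (1,1,1,1,1,1,1,1,1,1,1,2).

From H_k ≅ ker(∂_k) / im(∂_{k+1}) we obtain:

  H_0: rank C_0 − rank ∂_1 = 7 − 6 = 1, and the invariant factors of ∂_1 are all 1, so H_0 = Z.
  H_1: rank ker ∂_1 − rank ∂_2 = (18 − 6) − 12 = 0, and ∂_2 has invariant factor 2 > 1, so H_1 = Z/2.
  H_2: rank ker ∂_2 − rank ∂_3 = (12 − 12) − 0 = 0, and there is no ∂_3, so H_2 = 0.

(K is a triangulation of the real projective plane RP^2.)

Hence the Betti numbers are b_0 = 1, b_1 = 0, b_2 = 0.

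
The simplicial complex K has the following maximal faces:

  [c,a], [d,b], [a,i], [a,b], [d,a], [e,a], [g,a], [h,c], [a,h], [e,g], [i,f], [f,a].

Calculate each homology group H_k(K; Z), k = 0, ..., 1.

Fix the vertex order a < b < c < d < e < f < g < h < i and write every simplex with vertices in increasing order. Then dim K = 1 and the simplices of K are:

  0-simplices (9): a, b, c, d, e, f, g, h, i
  1-simplices (12): ab, ac, ad, ae, af, ag, ah, ai, bd, ch, eg, fi

so the chain groups are C_0 ≅ Z^9, C_1 ≅ Z^12.

∂_1: C_1 → C_0 maps an edge to its endpoints' difference, ∂[p,q] = q − p. For instance
  ∂fi = i − f.
As a 9×12 matrix over Z this has rank 8, with invariant factors (1,1,1,1,1,1,1,1).

Reading off H_k = ker ∂_k / im ∂_{k+1}:

  H_0: rank C_0 − rank ∂_1 = 9 − 8 = 1, and the invariant factors of ∂_1 are all 1, so H_0 ≅ Z.
  H_1: rank ker ∂_1 − rank ∂_2 = (12 − 8) − 0 = 4, and there is no ∂_2, so H_1 ≅ Z^4.

As a check, the Euler characteristic is 9 − 12 = -3, which agrees with 1 − 4 = -3.

H_0 = Z,  H_1 = Z^4.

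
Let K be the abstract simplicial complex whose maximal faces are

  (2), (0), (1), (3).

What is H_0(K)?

K has 4 vertices.
rank ∂_0 = 0, rank ∂_1 = 0 ⇒ b_0 = 4 − 0 − 0 = 4. So H_0 ≅ Z^4.

H_0 ≅ Z^4.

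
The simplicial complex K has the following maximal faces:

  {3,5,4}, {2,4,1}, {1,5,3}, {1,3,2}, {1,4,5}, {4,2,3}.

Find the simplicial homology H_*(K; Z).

H_0 = Z,  H_1 = 0,  H_2 = Z.

Fix the vertex order 1 < 2 < 3 < 4 < 5 and write every simplex with vertices in increasing order. Then dim K = 2 and the simplices of K are:

  0-simplices (5): [1], [2], [3], [4], [5]
  1-simplices (9): [1,2], [1,3], [1,4], [1,5], [2,3], [2,4], [3,4], [3,5], [4,5]
  2-simplices (6): [1,2,3], [1,2,4], [1,3,5], [1,4,5], [2,3,4], [3,4,5]

giving chain groups C_0 ≅ Z^5, C_1 ≅ Z^9, C_2 ≅ Z^6.

Boundary ∂_1: C_1 → C_0 maps an edge to its endpoints' difference, ∂[p,q] = q − p. For instance
  ∂[3,4] = [4] − [3].
As a 5×9 matrix over Z this has rank 4, with invariant factors (1,1,1,1).

∂_2: C_2 → C_1 acts by ∂[p,q,r] = [q,r] − [p,r] + [p,q]. For instance
  ∂[1,3,5] = [3,5] − [1,5] + [1,3],
  ∂[1,2,4] = [2,4] − [1,4] + [1,2].
The 9×6 boundary matrix has rank 5 and Smith normal form diag(1,1,1,1,1).

Computing H_k = (kernel of ∂_k) / (image of ∂_{k+1}):

  H_0: rank C_0 − rank ∂_1 = 5 − 4 = 1, and the invariant factors of ∂_1 are all 1, so H_0 ≅ Z.
  H_1: rank ker ∂_1 − rank ∂_2 = (9 − 4) − 5 = 0, and the invariant factors of ∂_2 are all 1, so H_1 ≅ 0.
  H_2: rank ker ∂_2 − rank ∂_3 = (6 − 5) − 0 = 1, and there is no ∂_3, so H_2 ≅ Z.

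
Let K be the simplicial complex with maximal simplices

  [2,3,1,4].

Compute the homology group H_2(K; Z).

H_2 = 0.

Fix the vertex order 1 < 2 < 3 < 4 and write every simplex with vertices in increasing order. Then dim K = 3 and the simplices of K are:

  0-simplices (4): [1], [2], [3], [4]
  1-simplices (6): [1,2], [1,3], [1,4], [2,3], [2,4], [3,4]
  2-simplices (4): [1,2,3], [1,2,4], [1,3,4], [2,3,4]
  3-simplices (1): [1,2,3,4]

Hence C_0 ≅ Z^4, C_1 ≅ Z^6, C_2 ≅ Z^4, C_3 ≅ Z^1.

Boundary ∂_1: C_1 → C_0 is given by ∂[p,q] = [q] − [p]. For instance
  ∂[2,3] = [3] − [2].
This gives a 4×6 integer matrix of rank 3; reducing to Smith normal form yields diagonal entries (1,1,1).

Boundary ∂_2: C_2 → C_1 maps a triangle to the signed sum of its edges. For instance
  ∂[1,2,3] = [2,3] − [1,3] + [1,2],
  ∂[1,2,4] = [2,4] − [1,4] + [1,2].
The 6×4 boundary matrix has rank 3 and Smith normal form diag(1,1,1).

∂_3: C_3 → C_2 sends each 3-simplex σ to the alternating sum Σ_i (−1)^i (σ with its i-th vertex removed). For instance
  ∂[1,2,3,4] = [2,3,4] − [1,3,4] + [1,2,4] − [1,2,3].
The 4×1 boundary matrix has rank 1 and Smith normal form diag(1).

From H_k ≅ ker(∂_k) / im(∂_{k+1}) we obtain:

  H_2: rank ker ∂_2 − rank ∂_3 = (4 − 3) − 1 = 0, and the invariant factors of ∂_3 are all 1, so H_2 ≅ 0.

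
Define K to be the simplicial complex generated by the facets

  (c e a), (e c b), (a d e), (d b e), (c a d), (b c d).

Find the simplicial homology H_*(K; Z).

Take the total order a < b < c < d < e on the vertex set. Then K (dimension 2) consists of the simplices:

  0-simplices (5): a, b, c, d, e
  1-simplices (9): ac, ad, ae, bc, bd, be, cd, ce, de
  2-simplices (6): acd, ace, ade, bcd, bce, bde

Hence C_0 ≅ Z^5, C_1 ≅ Z^9, C_2 ≅ Z^6.

The boundary map ∂_1: C_1 → C_0 maps an edge to its endpoints' difference, ∂[p,q] = q − p.
This gives a 5×9 integer matrix of rank 4; reducing to Smith normal form yields diagonal entries (1,1,1,1).

∂_2: C_2 → C_1 maps a triangle to the signed sum of its edges. For instance
  ∂ade = de − ae + ad,
  ∂bce = ce − be + bc.
The resulting 9×6 matrix has rank 5, and its Smith normal form has invariant factors (1,1,1,1,1).

Now H_k = ker ∂_k / im ∂_{k+1}, so:

  H_0: rank C_0 − rank ∂_1 = 5 − 4 = 1, and the invariant factors of ∂_1 are all 1, so H_0 = Z.
  H_1: rank ker ∂_1 − rank ∂_2 = (9 − 4) − 5 = 0, and the invariant factors of ∂_2 are all 1, so H_1 = 0.
  H_2: rank ker ∂_2 − rank ∂_3 = (6 − 5) − 0 = 1, and there is no ∂_3, so H_2 = Z.

As a check, the Euler characteristic is 5 − 9 + 6 = 2, which agrees with 1 − 0 + 1 = 2.

H_0 = Z,  H_1 = 0,  H_2 = Z.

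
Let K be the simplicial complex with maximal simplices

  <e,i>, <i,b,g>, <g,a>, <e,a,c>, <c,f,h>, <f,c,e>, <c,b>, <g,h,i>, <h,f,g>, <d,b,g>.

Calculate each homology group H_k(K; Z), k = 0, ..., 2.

Order the vertices as a < b < c < d < e < f < g < h < i. Listing each simplex with vertices in this order, K has dimension 2 with simplices:

  0-simplices (9): a, b, c, d, e, f, g, h, i
  1-simplices (18): ac, ae, ag, bc, bd, bg, bi, ce, cf, ch, dg, ef, ei, fg, fh, gh, gi, hi
  2-simplices (7): ace, bdg, bgi, cef, cfh, fgh, ghi

so the chain groups are C_0 ≅ Z^9, C_1 ≅ Z^18, C_2 ≅ Z^7.

The boundary map ∂_1: C_1 → C_0 is given by ∂[p,q] = [q] − [p]. For instance
  ∂ag = g − a.
The 9×18 boundary matrix has rank 8 and Smith normal form diag(1,1,1,1,1,1,1,1).

∂_2: C_2 → C_1 sends each 2-simplex [p,q,r] to [q,r] − [p,r] + [p,q]. For instance
  ∂bdg = dg − bg + bd,
  ∂bgi = gi − bi + bg.
The resulting 18×7 matrix has rank 7, and its Smith normal form has invariant factors (1,1,1,1,1,1,1).

From H_k ≅ ker(∂_k) / im(∂_{k+1}) we obtain:

  H_0: rank C_0 − rank ∂_1 = 9 − 8 = 1, and the invariant factors of ∂_1 are all 1, so H_0 = Z.
  H_1: rank ker ∂_1 − rank ∂_2 = (18 − 8) − 7 = 3, and the invariant factors of ∂_2 are all 1, so H_1 = Z^3.
  H_2: rank ker ∂_2 − rank ∂_3 = (7 − 7) − 0 = 0, and there is no ∂_3, so H_2 = 0.

As a check, the Euler characteristic is 9 − 18 + 7 = -2, which agrees with 1 − 3 + 0 = -2.

H_0 ≅ Z,  H_1 ≅ Z^3,  H_2 = 0.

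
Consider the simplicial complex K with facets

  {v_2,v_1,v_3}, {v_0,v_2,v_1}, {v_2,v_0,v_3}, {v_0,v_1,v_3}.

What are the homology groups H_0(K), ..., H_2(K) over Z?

H_0 = Z,  H_1 = 0,  H_2 = Z.

Fix the vertex order v_0 < v_1 < v_2 < v_3 and write every simplex with vertices in increasing order. Then dim K = 2 and the simplices of K are:

  0-simplices (4): [v_0], [v_1], [v_2], [v_3]
  1-simplices (6): [v_0,v_1], [v_0,v_2], [v_0,v_3], [v_1,v_2], [v_1,v_3], [v_2,v_3]
  2-simplices (4): [v_0,v_1,v_2], [v_0,v_1,v_3], [v_0,v_2,v_3], [v_1,v_2,v_3]

giving chain groups C_0 ≅ Z^4, C_1 ≅ Z^6, C_2 ≅ Z^4.

The boundary map ∂_1: C_1 → C_0 sends each edge [p,q] (with p < q) to q − p.
The resulting 4×6 matrix has rank 3, and its Smith normal form has invariant factors (1,1,1).

∂_2: C_2 → C_1 sends each 2-simplex [p,q,r] to [q,r] − [p,r] + [p,q]. For instance
  ∂[v_0,v_2,v_3] = [v_2,v_3] − [v_0,v_3] + [v_0,v_2],
  ∂[v_0,v_1,v_3] = [v_1,v_3] − [v_0,v_3] + [v_0,v_1].
As a 6×4 matrix over Z this has rank 3, with invariant factors (1,1,1).

From H_k ≅ ker(∂_k) / im(∂_{k+1}) we obtain:

  H_0: rank C_0 − rank ∂_1 = 4 − 3 = 1, and the invariant factors of ∂_1 are all 1, so H_0 = Z.
  H_1: rank ker ∂_1 − rank ∂_2 = (6 − 3) − 3 = 0, and the invariant factors of ∂_2 are all 1, so H_1 = 0.
  H_2: rank ker ∂_2 − rank ∂_3 = (4 − 3) − 0 = 1, and there is no ∂_3, so H_2 = Z.

As a check, the Euler characteristic is 4 − 6 + 4 = 2, which agrees with 1 − 0 + 1 = 2.
(K is a triangulation of the 2-sphere S^2.)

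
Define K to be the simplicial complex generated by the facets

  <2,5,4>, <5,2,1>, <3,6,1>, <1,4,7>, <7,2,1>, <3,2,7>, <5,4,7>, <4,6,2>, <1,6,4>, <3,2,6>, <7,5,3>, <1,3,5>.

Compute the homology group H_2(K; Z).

H_2 ≅ 0.

We work with the vertex ordering 1 < 2 < 3 < 4 < 5 < 6 < 7. The simplices of K, each written with vertices in increasing order, are:

  0-simplices (7): [1], [2], [3], [4], [5], [6], [7]
  1-simplices (18): [1,2], [1,3], [1,4], [1,5], [1,6], [1,7], [2,3], [2,4], [2,5], [2,6], [2,7], [3,5], [3,6], [3,7], [4,5], [4,6], [4,7], [5,7]
  2-simplices (12): [1,2,5], [1,2,7], [1,3,5], [1,3,6], [1,4,6], [1,4,7], [2,3,6], [2,3,7], [2,4,5], [2,4,6], [3,5,7], [4,5,7]

Hence C_0 ≅ Z^7, C_1 ≅ Z^18, C_2 ≅ Z^12.

Boundary ∂_1: C_1 → C_0 sends each edge [p,q] (with p < q) to q − p. For instance
  ∂[1,7] = [7] − [1].
As a 7×18 matrix over Z this has rank 6, with invariant factors (1,1,1,1,1,1).

Boundary ∂_2: C_2 → C_1 maps a triangle to the signed sum of its edges. For instance
  ∂[1,4,6] = [4,6] − [1,6] + [1,4],
  ∂[1,3,5] = [3,5] − [1,5] + [1,3].
The resulting 18×12 matrix has rank 12, and its Smith normal form has invariant factors (1,1,1,1,1,1,1,1,1,1,1,2).

From H_k ≅ ker(∂_k) / im(∂_{k+1}) we obtain:

  H_2: rank ker ∂_2 − rank ∂_3 = (12 − 12) − 0 = 0, and there is no ∂_3, so H_2 ≅ 0.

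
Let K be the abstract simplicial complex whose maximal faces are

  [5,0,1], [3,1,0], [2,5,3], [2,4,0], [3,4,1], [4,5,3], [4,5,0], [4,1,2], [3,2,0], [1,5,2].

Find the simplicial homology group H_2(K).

H_2 = 0.

We work with the vertex ordering 0 < 1 < 2 < 3 < 4 < 5. The simplices of K, each written with vertices in increasing order, are:

  0-simplices (6): [0], [1], [2], [3], [4], [5]
  1-simplices (15): [0,1], [0,2], [0,3], [0,4], [0,5], [1,2], [1,3], [1,4], [1,5], [2,3], [2,4], [2,5], [3,4], [3,5], [4,5]
  2-simplices (10): [0,1,3], [0,1,5], [0,2,3], [0,2,4], [0,4,5], [1,2,4], [1,2,5], [1,3,4], [2,3,5], [3,4,5]

Hence C_0 ≅ Z^6, C_1 ≅ Z^15, C_2 ≅ Z^10.

Boundary ∂_1: C_1 → C_0 maps an edge to its endpoints' difference, ∂[p,q] = q − p.
This gives a 6×15 integer matrix of rank 5; reducing to Smith normal form yields diagonal entries (1,1,1,1,1).

Boundary ∂_2: C_2 → C_1 maps a triangle to the signed sum of its edges. For instance
  ∂[0,4,5] = [4,5] − [0,5] + [0,4],
  ∂[2,3,5] = [3,5] − [2,5] + [2,3].
This gives a 15×10 integer matrix of rank 10; reducing to Smith normal form yields diagonal entries (1,1,1,1,1,1,1,1,1,2).

From H_k ≅ ker(∂_k) / im(∂_{k+1}) we obtain:

  H_2: rank ker ∂_2 − rank ∂_3 = (10 − 10) − 0 = 0, and there is no ∂_3, so H_2 ≅ 0.

(K is a triangulation of the real projective plane RP^2.)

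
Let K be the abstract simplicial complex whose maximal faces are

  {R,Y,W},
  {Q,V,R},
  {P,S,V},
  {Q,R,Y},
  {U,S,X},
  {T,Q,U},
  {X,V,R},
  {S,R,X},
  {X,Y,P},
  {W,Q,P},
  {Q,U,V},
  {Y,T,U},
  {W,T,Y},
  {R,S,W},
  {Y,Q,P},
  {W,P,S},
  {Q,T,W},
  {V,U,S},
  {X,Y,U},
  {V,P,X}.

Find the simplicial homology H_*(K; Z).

H_0 = Z,  H_1 = Z ⊕ Z/2,  H_2 = 0.

Take the total order P < Q < R < S < T < U < V < W < X < Y on the vertex set. Then K (dimension 2) consists of the simplices:

  0-simplices (10): P, Q, R, S, T, U, V, W, X, Y
  1-simplices (30): PQ, PS, PV, PW, PX, PY, QR, QT, QU, QV, QW, QY, RS, RV, RW, RX, RY, SU, SV, SW, SX, TU, TW, TY, UV, UX, UY, VX, WY, XY
  2-simplices (20): PQW, PQY, PSV, PSW, PVX, PXY, QRV, QRY, QTU, QTW, QUV, RSW, RSX, RVX, RWY, SUV, SUX, TUY, TWY, UXY

so the chain groups are C_0 ≅ Z^10, C_1 ≅ Z^30, C_2 ≅ Z^20.

The boundary map ∂_1: C_1 → C_0 sends each edge [p,q] (with p < q) to q − p. For instance
  ∂SU = U − S.
As a 10×30 matrix over Z this has rank 9, with invariant factors (1,1,1,1,1,1,1,1,1).

The boundary map ∂_2: C_2 → C_1 acts by ∂[p,q,r] = [q,r] − [p,r] + [p,q]. For instance
  ∂QTW = TW − QW + QT,
  ∂QRY = RY − QY + QR.
The 30×20 boundary matrix has rank 20 and Smith normal form diag(1,1,1,1,1,1,1,1,1,1,1,1,1,1,1,1,1,1,1,2).

From H_k ≅ ker(∂_k) / im(∂_{k+1}) we obtain:

  H_0: rank C_0 − rank ∂_1 = 10 − 9 = 1, and the invariant factors of ∂_1 are all 1, so H_0 ≅ Z.
  H_1: rank ker ∂_1 − rank ∂_2 = (30 − 9) − 20 = 1, and ∂_2 has invariant factor 2 > 1, so H_1 ≅ Z ⊕ Z/2.
  H_2: rank ker ∂_2 − rank ∂_3 = (20 − 20) − 0 = 0, and there is no ∂_3, so H_2 ≅ 0.

As a check, the Euler characteristic is 10 − 30 + 20 = 0, which agrees with 1 − 1 + 0 = 0.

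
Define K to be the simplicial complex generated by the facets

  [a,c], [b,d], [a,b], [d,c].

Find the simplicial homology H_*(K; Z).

Fix the vertex order a < b < c < d and write every simplex with vertices in increasing order. Then dim K = 1 and the simplices of K are:

  0-simplices (4): a, b, c, d
  1-simplices (4): ab, ac, bd, cd

Hence C_0 ≅ Z^4, C_1 ≅ Z^4.

∂_1: C_1 → C_0 sends each edge [p,q] (with p < q) to q − p. For instance
  ∂ac = c − a.
As a 4×4 matrix over Z this has rank 3, with invariant factors (1,1,1).

From H_k ≅ ker(∂_k) / im(∂_{k+1}) we obtain:

  H_0: rank C_0 − rank ∂_1 = 4 − 3 = 1, and the invariant factors of ∂_1 are all 1, so H_0 = Z.
  H_1: rank ker ∂_1 − rank ∂_2 = (4 − 3) − 0 = 1, and there is no ∂_2, so H_1 = Z.

H_0 ≅ Z,  H_1 ≅ Z.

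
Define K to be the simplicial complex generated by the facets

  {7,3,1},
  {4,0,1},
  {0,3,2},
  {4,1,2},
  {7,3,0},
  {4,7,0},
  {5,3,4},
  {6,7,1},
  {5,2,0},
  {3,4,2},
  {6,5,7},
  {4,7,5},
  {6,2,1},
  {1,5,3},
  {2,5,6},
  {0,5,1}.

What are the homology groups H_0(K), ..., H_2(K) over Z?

K has 8 vertices, 24 edges, 16 triangles.
rank ∂_0 = 0, rank ∂_1 = 7 ⇒ b_0 = 8 − 0 − 7 = 1; all invariant factors of ∂_1 are 1 so no torsion. So H_0 ≅ Z.
rank ∂_1 = 7, rank ∂_2 = 15 ⇒ b_1 = 24 − 7 − 15 = 2; all invariant factors of ∂_2 are 1 so no torsion. So H_1 ≅ Z^2.
rank ∂_2 = 15, rank ∂_3 = 0 ⇒ b_2 = 16 − 15 − 0 = 1. So H_2 ≅ Z.

H_0 = Z,  H_1 = Z^2,  H_2 = Z.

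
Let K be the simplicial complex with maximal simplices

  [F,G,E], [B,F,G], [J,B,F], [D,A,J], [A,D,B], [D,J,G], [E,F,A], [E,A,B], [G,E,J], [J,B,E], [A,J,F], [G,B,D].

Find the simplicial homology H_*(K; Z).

H_0 ≅ Z,  H_1 ≅ Z/2,  H_2 = 0.

Fix the vertex order A < B < D < E < F < G < J and write every simplex with vertices in increasing order. Then dim K = 2 and the simplices of K are:

  0-simplices (7): A, B, D, E, F, G, J
  1-simplices (18): AB, AD, AE, AF, AJ, BD, BE, BF, BG, BJ, DG, DJ, EF, EG, EJ, FG, FJ, GJ
  2-simplices (12): ABD, ABE, ADJ, AEF, AFJ, BDG, BEJ, BFG, BFJ, DGJ, EFG, EGJ

so the chain groups are C_0 ≅ Z^7, C_1 ≅ Z^18, C_2 ≅ Z^12.

Boundary ∂_1: C_1 → C_0 sends each edge [p,q] (with p < q) to q − p.
The resulting 7×18 matrix has rank 6, and its Smith normal form has invariant factors (1,1,1,1,1,1).

The boundary map ∂_2: C_2 → C_1 sends each 2-simplex [p,q,r] to [q,r] − [p,r] + [p,q]. For instance
  ∂EGJ = GJ − EJ + EG,
  ∂EFG = FG − EG + EF.
This gives a 18×12 integer matrix of rank 12; reducing to Smith normal form yields diagonal entries (1,1,1,1,1,1,1,1,1,1,1,2).

Computing H_k = (kernel of ∂_k) / (image of ∂_{k+1}):

  H_0: rank C_0 − rank ∂_1 = 7 − 6 = 1, and the invariant factors of ∂_1 are all 1, so H_0 = Z.
  H_1: rank ker ∂_1 − rank ∂_2 = (18 − 6) − 12 = 0, and ∂_2 has invariant factor 2 > 1, so H_1 = Z/2.
  H_2: rank ker ∂_2 − rank ∂_3 = (12 − 12) − 0 = 0, and there is no ∂_3, so H_2 = 0.

As a check, the Euler characteristic is 7 − 18 + 12 = 1, which agrees with 1 − 0 + 0 = 1.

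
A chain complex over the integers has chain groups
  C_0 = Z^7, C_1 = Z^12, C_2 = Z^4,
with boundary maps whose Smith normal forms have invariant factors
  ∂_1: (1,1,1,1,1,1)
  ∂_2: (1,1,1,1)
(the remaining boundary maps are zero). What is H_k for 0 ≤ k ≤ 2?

H_0 = Z,  H_1 = Z^2,  H_2 = 0.

H_0: b_0 = 7 − 0 − 6 = 1; torsion from ∂_1 factors > 1: none. So H_0 = Z.
H_1: b_1 = 12 − 6 − 4 = 2; torsion from ∂_2 factors > 1: none. So H_1 = Z^2.
H_2: b_2 = 4 − 4 − 0 = 0; torsion from ∂_3 factors > 1: none. So H_2 = 0.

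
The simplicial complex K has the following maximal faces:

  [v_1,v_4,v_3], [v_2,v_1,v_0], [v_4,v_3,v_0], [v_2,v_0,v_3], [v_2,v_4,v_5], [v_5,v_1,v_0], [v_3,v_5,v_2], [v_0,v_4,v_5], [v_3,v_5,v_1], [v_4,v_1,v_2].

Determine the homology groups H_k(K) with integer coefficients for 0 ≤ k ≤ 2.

We work with the vertex ordering v_0 < v_1 < v_2 < v_3 < v_4 < v_5. The simplices of K, each written with vertices in increasing order, are:

  0-simplices (6): [v_0], [v_1], [v_2], [v_3], [v_4], [v_5]
  1-simplices (15): (15 of them)
  2-simplices (10): [v_0,v_1,v_2], [v_0,v_1,v_5], [v_0,v_2,v_3], [v_0,v_3,v_4], [v_0,v_4,v_5], [v_1,v_2,v_4], [v_1,v_3,v_4], [v_1,v_3,v_5], [v_2,v_3,v_5], [v_2,v_4,v_5]

giving chain groups C_0 ≅ Z^6, C_1 ≅ Z^15, C_2 ≅ Z^10.

Boundary ∂_1: C_1 → C_0 sends each edge [p,q] (with p < q) to q − p.
As a 6×15 matrix over Z this has rank 5, with invariant factors (1,1,1,1,1).

The boundary map ∂_2: C_2 → C_1 acts by ∂[p,q,r] = [q,r] − [p,r] + [p,q]. For instance
  ∂[v_1,v_3,v_4] = [v_3,v_4] − [v_1,v_4] + [v_1,v_3],
  ∂[v_1,v_3,v_5] = [v_3,v_5] − [v_1,v_5] + [v_1,v_3].
This gives a 15×10 integer matrix of rank 10; reducing to Smith normal form yields diagonal entries (1,1,1,1,1,1,1,1,1,2).

Now H_k = ker ∂_k / im ∂_{k+1}, so:

  H_0: rank C_0 − rank ∂_1 = 6 − 5 = 1, and the invariant factors of ∂_1 are all 1, so H_0 = Z.
  H_1: rank ker ∂_1 − rank ∂_2 = (15 − 5) − 10 = 0, and ∂_2 has invariant factor 2 > 1, so H_1 = Z/2.
  H_2: rank ker ∂_2 − rank ∂_3 = (10 − 10) − 0 = 0, and there is no ∂_3, so H_2 = 0.

As a check, the Euler characteristic is 6 − 15 + 10 = 1, which agrees with 1 − 0 + 0 = 1.
(K is a triangulation of the real projective plane RP^2.)

H_0 ≅ Z,  H_1 ≅ Z/2,  H_2 = 0.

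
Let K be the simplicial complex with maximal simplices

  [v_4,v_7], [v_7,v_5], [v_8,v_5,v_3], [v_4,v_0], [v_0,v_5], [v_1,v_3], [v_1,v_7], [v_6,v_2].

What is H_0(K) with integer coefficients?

H_0 = Z^2.

We work with the vertex ordering v_0 < v_1 < v_2 < v_3 < v_4 < v_5 < v_6 < v_7 < v_8. The simplices of K, each written with vertices in increasing order, are:

  0-simplices (9): [v_0], [v_1], [v_2], [v_3], [v_4], [v_5], [v_6], [v_7], [v_8]
  1-simplices (10): [v_0,v_4], [v_0,v_5], [v_1,v_3], [v_1,v_7], [v_2,v_6], [v_3,v_5], [v_3,v_8], [v_4,v_7], [v_5,v_7], [v_5,v_8]
  2-simplices (1): [v_3,v_5,v_8]

giving chain groups C_0 ≅ Z^9, C_1 ≅ Z^10, C_2 ≅ Z^1.

The boundary map ∂_1: C_1 → C_0 sends each edge [p,q] (with p < q) to q − p. For instance
  ∂[v_5,v_7] = [v_7] − [v_5].
As a 9×10 matrix over Z this has rank 7, with invariant factors (1,1,1,1,1,1,1).

∂_2: C_2 → C_1 acts by ∂[p,q,r] = [q,r] − [p,r] + [p,q]. For instance
  ∂[v_3,v_5,v_8] = [v_5,v_8] − [v_3,v_8] + [v_3,v_5].
The resulting 10×1 matrix has rank 1, and its Smith normal form has invariant factors (1).

From H_k ≅ ker(∂_k) / im(∂_{k+1}) we obtain:

  H_0: rank C_0 − rank ∂_1 = 9 − 7 = 2, and the invariant factors of ∂_1 are all 1, so H_0 ≅ Z^2.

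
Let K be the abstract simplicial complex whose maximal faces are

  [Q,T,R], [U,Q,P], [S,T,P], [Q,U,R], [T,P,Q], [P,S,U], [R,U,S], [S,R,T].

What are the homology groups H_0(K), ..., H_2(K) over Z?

H_0 = Z,  H_1 = 0,  H_2 = Z.

Order the vertices as P < Q < R < S < T < U. Listing each simplex with vertices in this order, K has dimension 2 with simplices:

  0-simplices (6): P, Q, R, S, T, U
  1-simplices (12): PQ, PS, PT, PU, QR, QT, QU, RS, RT, RU, ST, SU
  2-simplices (8): PQT, PQU, PST, PSU, QRT, QRU, RST, RSU

giving chain groups C_0 ≅ Z^6, C_1 ≅ Z^12, C_2 ≅ Z^8.

Boundary ∂_1: C_1 → C_0 is given by ∂[p,q] = [q] − [p]. For instance
  ∂QT = T − Q.
The resulting 6×12 matrix has rank 5, and its Smith normal form has invariant factors (1,1,1,1,1).

∂_2: C_2 → C_1 sends each 2-simplex [p,q,r] to [q,r] − [p,r] + [p,q]. For instance
  ∂PSU = SU − PU + PS,
  ∂RSU = SU − RU + RS.
This gives a 12×8 integer matrix of rank 7; reducing to Smith normal form yields diagonal entries (1,1,1,1,1,1,1).

Reading off H_k = ker ∂_k / im ∂_{k+1}:

  H_0: rank C_0 − rank ∂_1 = 6 − 5 = 1, and the invariant factors of ∂_1 are all 1, so H_0 = Z.
  H_1: rank ker ∂_1 − rank ∂_2 = (12 − 5) − 7 = 0, and the invariant factors of ∂_2 are all 1, so H_1 = 0.
  H_2: rank ker ∂_2 − rank ∂_3 = (8 − 7) − 0 = 1, and there is no ∂_3, so H_2 = Z.

As a check, the Euler characteristic is 6 − 12 + 8 = 2, which agrees with 1 − 0 + 1 = 2.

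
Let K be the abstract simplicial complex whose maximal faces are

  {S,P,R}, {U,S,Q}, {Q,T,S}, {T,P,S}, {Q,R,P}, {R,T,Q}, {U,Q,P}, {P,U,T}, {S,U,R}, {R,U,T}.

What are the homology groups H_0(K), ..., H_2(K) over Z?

K has 6 vertices, 15 edges, 10 triangles.
rank ∂_0 = 0, rank ∂_1 = 5 ⇒ b_0 = 6 − 0 − 5 = 1; all invariant factors of ∂_1 are 1 so no torsion. So H_0 ≅ Z.
rank ∂_1 = 5, rank ∂_2 = 10 ⇒ b_1 = 15 − 5 − 10 = 0; ∂_2 has invariant factor(s) [2] giving torsion. So H_1 ≅ Z_2.
rank ∂_2 = 10, rank ∂_3 = 0 ⇒ b_2 = 10 − 10 − 0 = 0. So H_2 ≅ 0.

H_0 ≅ Z,  H_1 ≅ Z_2,  H_2 = 0.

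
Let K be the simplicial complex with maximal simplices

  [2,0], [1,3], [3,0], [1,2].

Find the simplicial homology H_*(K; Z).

We work with the vertex ordering 0 < 1 < 2 < 3. The simplices of K, each written with vertices in increasing order, are:

  0-simplices (4): [0], [1], [2], [3]
  1-simplices (4): [0,2], [0,3], [1,2], [1,3]

Hence C_0 ≅ Z^4, C_1 ≅ Z^4.

The boundary map ∂_1: C_1 → C_0 sends each edge [p,q] (with p < q) to q − p.
As a 4×4 matrix over Z this has rank 3, with invariant factors (1,1,1).

Reading off H_k = ker ∂_k / im ∂_{k+1}:

  H_0: rank C_0 − rank ∂_1 = 4 − 3 = 1, and the invariant factors of ∂_1 are all 1, so H_0 ≅ Z.
  H_1: rank ker ∂_1 − rank ∂_2 = (4 − 3) − 0 = 1, and there is no ∂_2, so H_1 ≅ Z.

H_0 ≅ Z,  H_1 ≅ Z.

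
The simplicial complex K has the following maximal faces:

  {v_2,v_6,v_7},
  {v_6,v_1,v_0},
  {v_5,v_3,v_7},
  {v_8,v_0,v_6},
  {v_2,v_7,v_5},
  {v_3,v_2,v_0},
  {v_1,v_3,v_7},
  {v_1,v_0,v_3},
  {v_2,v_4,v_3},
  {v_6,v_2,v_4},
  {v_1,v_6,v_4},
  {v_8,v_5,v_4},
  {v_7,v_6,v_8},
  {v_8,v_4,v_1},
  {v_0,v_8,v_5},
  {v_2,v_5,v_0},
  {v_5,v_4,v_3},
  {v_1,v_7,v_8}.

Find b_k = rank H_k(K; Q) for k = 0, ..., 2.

Take the total order v_0 < v_1 < v_2 < v_3 < v_4 < v_5 < v_6 < v_7 < v_8 on the vertex set. Then K (dimension 2) consists of the simplices:

  0-simplices (9): [v_0], [v_1], [v_2], [v_3], [v_4], [v_5], [v_6], [v_7], [v_8]
  1-simplices (27): (27 of them)
  2-simplices (18): (18 of them)

giving chain groups C_0 ≅ Z^9, C_1 ≅ Z^27, C_2 ≅ Z^18.

∂_1: C_1 → C_0 sends each edge [p,q] (with p < q) to q − p. For instance
  ∂[v_2,v_6] = [v_6] − [v_2].
As a 9×27 matrix over Z this has rank 8, with invariant factors (1,1,1,1,1,1,1,1).

The boundary map ∂_2: C_2 → C_1 maps a triangle to the signed sum of its edges. For instance
  ∂[v_2,v_3,v_4] = [v_3,v_4] − [v_2,v_4] + [v_2,v_3],
  ∂[v_1,v_3,v_7] = [v_3,v_7] − [v_1,v_7] + [v_1,v_3].
The resulting 27×18 matrix has rank 18, and its Smith normal form has invariant factors (1,1,1,1,1,1,1,1,1,1,1,1,1,1,1,1,1,2).

From H_k ≅ ker(∂_k) / im(∂_{k+1}) we obtain:

  H_0: rank C_0 − rank ∂_1 = 9 − 8 = 1, and the invariant factors of ∂_1 are all 1, so H_0 = Z.
  H_1: rank ker ∂_1 − rank ∂_2 = (27 − 8) − 18 = 1, and ∂_2 has invariant factor 2 > 1, so H_1 = Z ⊕ Z/2.
  H_2: rank ker ∂_2 − rank ∂_3 = (18 − 18) − 0 = 0, and there is no ∂_3, so H_2 = 0.

Hence the Betti numbers are b_0 = 1, b_1 = 1, b_2 = 0.

b_0 = 1, b_1 = 1, b_2 = 0.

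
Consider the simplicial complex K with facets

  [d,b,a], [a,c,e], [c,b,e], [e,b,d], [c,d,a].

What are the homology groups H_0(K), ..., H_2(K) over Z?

H_0 = Z,  H_1 = Z,  H_2 = 0.

Take the total order a < b < c < d < e on the vertex set. Then K (dimension 2) consists of the simplices:

  0-simplices (5): a, b, c, d, e
  1-simplices (10): ab, ac, ad, ae, bc, bd, be, cd, ce, de
  2-simplices (5): abd, acd, ace, bce, bde

giving chain groups C_0 ≅ Z^5, C_1 ≅ Z^10, C_2 ≅ Z^5.

Boundary ∂_1: C_1 → C_0 maps an edge to its endpoints' difference, ∂[p,q] = q − p. For instance
  ∂be = e − b.
As a 5×10 matrix over Z this has rank 4, with invariant factors (1,1,1,1).

Boundary ∂_2: C_2 → C_1 maps a triangle to the signed sum of its edges. For instance
  ∂ace = ce − ae + ac,
  ∂acd = cd − ad + ac.
The 10×5 boundary matrix has rank 5 and Smith normal form diag(1,1,1,1,1).

Now H_k = ker ∂_k / im ∂_{k+1}, so:

  H_0: rank C_0 − rank ∂_1 = 5 − 4 = 1, and the invariant factors of ∂_1 are all 1, so H_0 ≅ Z.
  H_1: rank ker ∂_1 − rank ∂_2 = (10 − 4) − 5 = 1, and the invariant factors of ∂_2 are all 1, so H_1 ≅ Z.
  H_2: rank ker ∂_2 − rank ∂_3 = (5 − 5) − 0 = 0, and there is no ∂_3, so H_2 ≅ 0.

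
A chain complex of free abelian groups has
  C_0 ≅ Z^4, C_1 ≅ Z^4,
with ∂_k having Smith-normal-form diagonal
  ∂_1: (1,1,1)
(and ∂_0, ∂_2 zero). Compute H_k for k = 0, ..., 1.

H_0: b_0 = 4 − 0 − 3 = 1; torsion from ∂_1 factors > 1: none. So H_0 = Z.
H_1: b_1 = 4 − 3 − 0 = 1; torsion from ∂_2 factors > 1: none. So H_1 = Z.

H_0 = Z,  H_1 = Z.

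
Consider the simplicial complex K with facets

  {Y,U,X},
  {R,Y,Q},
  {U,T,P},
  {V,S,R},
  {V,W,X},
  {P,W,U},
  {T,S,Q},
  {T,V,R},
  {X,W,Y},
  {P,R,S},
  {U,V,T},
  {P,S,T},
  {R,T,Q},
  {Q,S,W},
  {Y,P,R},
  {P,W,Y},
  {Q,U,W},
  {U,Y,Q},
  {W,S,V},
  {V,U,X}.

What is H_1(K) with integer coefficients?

We work with the vertex ordering P < Q < R < S < T < U < V < W < X < Y. The simplices of K, each written with vertices in increasing order, are:

  0-simplices (10): P, Q, R, S, T, U, V, W, X, Y
  1-simplices (30): PR, PS, PT, PU, PW, PY, QR, QS, QT, QU, QW, QY, RS, RT, RV, RY, ST, SV, SW, TU, TV, UV, UW, UX, UY, VW, VX, WX, WY, XY
  2-simplices (20): PRS, PRY, PST, PTU, PUW, PWY, QRT, QRY, QST, QSW, QUW, QUY, RSV, RTV, SVW, TUV, UVX, UXY, VWX, WXY

giving chain groups C_0 ≅ Z^10, C_1 ≅ Z^30, C_2 ≅ Z^20.

The boundary map ∂_1: C_1 → C_0 is given by ∂[p,q] = [q] − [p].
This gives a 10×30 integer matrix of rank 9; reducing to Smith normal form yields diagonal entries (1,1,1,1,1,1,1,1,1).

Boundary ∂_2: C_2 → C_1 sends each 2-simplex [p,q,r] to [q,r] − [p,r] + [p,q]. For instance
  ∂PST = ST − PT + PS,
  ∂UXY = XY − UY + UX.
As a 30×20 matrix over Z this has rank 20, with invariant factors (1,1,1,1,1,1,1,1,1,1,1,1,1,1,1,1,1,1,1,2).

Reading off H_k = ker ∂_k / im ∂_{k+1}:

  H_1: rank ker ∂_1 − rank ∂_2 = (30 − 9) − 20 = 1, and ∂_2 has invariant factor 2 > 1, so H_1 = Z × Z/2.

(K is a triangulation of the Klein bottle.)

H_1 ≅ Z × Z/2.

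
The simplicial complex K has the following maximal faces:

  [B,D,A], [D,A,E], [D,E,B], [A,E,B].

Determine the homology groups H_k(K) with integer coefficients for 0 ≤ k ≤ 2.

H_0 = Z,  H_1 = 0,  H_2 = Z.

Fix the vertex order A < B < D < E and write every simplex with vertices in increasing order. Then dim K = 2 and the simplices of K are:

  0-simplices (4): A, B, D, E
  1-simplices (6): AB, AD, AE, BD, BE, DE
  2-simplices (4): ABD, ABE, ADE, BDE

giving chain groups C_0 ≅ Z^4, C_1 ≅ Z^6, C_2 ≅ Z^4.

Boundary ∂_1: C_1 → C_0 is given by ∂[p,q] = [q] − [p].
As a 4×6 matrix over Z this has rank 3, with invariant factors (1,1,1).

∂_2: C_2 → C_1 maps a triangle to the signed sum of its edges. For instance
  ∂ADE = DE − AE + AD,
  ∂ABE = BE − AE + AB.
As a 6×4 matrix over Z this has rank 3, with invariant factors (1,1,1).

Computing H_k = (kernel of ∂_k) / (image of ∂_{k+1}):

  H_0: rank C_0 − rank ∂_1 = 4 − 3 = 1, and the invariant factors of ∂_1 are all 1, so H_0 = Z.
  H_1: rank ker ∂_1 − rank ∂_2 = (6 − 3) − 3 = 0, and the invariant factors of ∂_2 are all 1, so H_1 = 0.
  H_2: rank ker ∂_2 − rank ∂_3 = (4 − 3) − 0 = 1, and there is no ∂_3, so H_2 = Z.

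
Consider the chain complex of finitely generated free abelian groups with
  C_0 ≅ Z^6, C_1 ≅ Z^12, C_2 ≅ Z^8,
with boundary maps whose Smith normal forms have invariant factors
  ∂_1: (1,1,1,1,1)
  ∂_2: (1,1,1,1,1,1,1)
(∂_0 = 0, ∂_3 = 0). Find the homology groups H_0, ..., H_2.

H_0 = Z,  H_1 = 0,  H_2 = Z.

H_0: b_0 = 6 − 0 − 5 = 1; torsion from ∂_1 factors > 1: none. So H_0 = Z.
H_1: b_1 = 12 − 5 − 7 = 0; torsion from ∂_2 factors > 1: none. So H_1 = 0.
H_2: b_2 = 8 − 7 − 0 = 1; torsion from ∂_3 factors > 1: none. So H_2 = Z.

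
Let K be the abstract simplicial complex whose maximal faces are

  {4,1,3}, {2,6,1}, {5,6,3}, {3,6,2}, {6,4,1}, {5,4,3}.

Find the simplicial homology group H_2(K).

H_2 ≅ 0.

We work with the vertex ordering 1 < 2 < 3 < 4 < 5 < 6. The simplices of K, each written with vertices in increasing order, are:

  0-simplices (6): [1], [2], [3], [4], [5], [6]
  1-simplices (12): [1,2], [1,3], [1,4], [1,6], [2,3], [2,6], [3,4], [3,5], [3,6], [4,5], [4,6], [5,6]
  2-simplices (6): [1,2,6], [1,3,4], [1,4,6], [2,3,6], [3,4,5], [3,5,6]

giving chain groups C_0 ≅ Z^6, C_1 ≅ Z^12, C_2 ≅ Z^6.

The boundary map ∂_1: C_1 → C_0 sends each edge [p,q] (with p < q) to q − p.
The 6×12 boundary matrix has rank 5 and Smith normal form diag(1,1,1,1,1).

Boundary ∂_2: C_2 → C_1 sends each 2-simplex [p,q,r] to [q,r] − [p,r] + [p,q]. For instance
  ∂[3,4,5] = [4,5] − [3,5] + [3,4],
  ∂[1,3,4] = [3,4] − [1,4] + [1,3].
The resulting 12×6 matrix has rank 6, and its Smith normal form has invariant factors (1,1,1,1,1,1).

Reading off H_k = ker ∂_k / im ∂_{k+1}:

  H_2: rank ker ∂_2 − rank ∂_3 = (6 − 6) − 0 = 0, and there is no ∂_3, so H_2 ≅ 0.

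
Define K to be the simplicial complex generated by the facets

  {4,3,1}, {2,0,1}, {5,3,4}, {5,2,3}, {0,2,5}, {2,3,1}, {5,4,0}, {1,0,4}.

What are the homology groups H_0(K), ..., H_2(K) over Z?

H_0 ≅ Z,  H_1 = 0,  H_2 ≅ Z.

Order the vertices as 0 < 1 < 2 < 3 < 4 < 5. Listing each simplex with vertices in this order, K has dimension 2 with simplices:

  0-simplices (6): [0], [1], [2], [3], [4], [5]
  1-simplices (12): [0,1], [0,2], [0,4], [0,5], [1,2], [1,3], [1,4], [2,3], [2,5], [3,4], [3,5], [4,5]
  2-simplices (8): [0,1,2], [0,1,4], [0,2,5], [0,4,5], [1,2,3], [1,3,4], [2,3,5], [3,4,5]

so the chain groups are C_0 ≅ Z^6, C_1 ≅ Z^12, C_2 ≅ Z^8.

∂_1: C_1 → C_0 sends each edge [p,q] (with p < q) to q − p. For instance
  ∂[4,5] = [5] − [4].
This gives a 6×12 integer matrix of rank 5; reducing to Smith normal form yields diagonal entries (1,1,1,1,1).

∂_2: C_2 → C_1 sends each 2-simplex [p,q,r] to [q,r] − [p,r] + [p,q]. For instance
  ∂[0,1,2] = [1,2] − [0,2] + [0,1],
  ∂[0,1,4] = [1,4] − [0,4] + [0,1].
As a 12×8 matrix over Z this has rank 7, with invariant factors (1,1,1,1,1,1,1).

Computing H_k = (kernel of ∂_k) / (image of ∂_{k+1}):

  H_0: rank C_0 − rank ∂_1 = 6 − 5 = 1, and the invariant factors of ∂_1 are all 1, so H_0 = Z.
  H_1: rank ker ∂_1 − rank ∂_2 = (12 − 5) − 7 = 0, and the invariant factors of ∂_2 are all 1, so H_1 = 0.
  H_2: rank ker ∂_2 − rank ∂_3 = (8 − 7) − 0 = 1, and there is no ∂_3, so H_2 = Z.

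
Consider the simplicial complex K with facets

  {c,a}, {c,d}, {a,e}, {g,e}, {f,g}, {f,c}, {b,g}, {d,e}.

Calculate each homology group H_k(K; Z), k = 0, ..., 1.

Order the vertices as a < b < c < d < e < f < g. Listing each simplex with vertices in this order, K has dimension 1 with simplices:

  0-simplices (7): a, b, c, d, e, f, g
  1-simplices (8): ac, ae, bg, cd, cf, de, eg, fg

Hence C_0 ≅ Z^7, C_1 ≅ Z^8.

The boundary map ∂_1: C_1 → C_0 sends each edge [p,q] (with p < q) to q − p.
The 7×8 boundary matrix has rank 6 and Smith normal form diag(1,1,1,1,1,1).

From H_k ≅ ker(∂_k) / im(∂_{k+1}) we obtain:

  H_0: rank C_0 − rank ∂_1 = 7 − 6 = 1, and the invariant factors of ∂_1 are all 1, so H_0 = Z.
  H_1: rank ker ∂_1 − rank ∂_2 = (8 − 6) − 0 = 2, and there is no ∂_2, so H_1 = Z^2.

As a check, the Euler characteristic is 7 − 8 = -1, which agrees with 1 − 2 = -1.

H_0 ≅ Z,  H_1 ≅ Z^2.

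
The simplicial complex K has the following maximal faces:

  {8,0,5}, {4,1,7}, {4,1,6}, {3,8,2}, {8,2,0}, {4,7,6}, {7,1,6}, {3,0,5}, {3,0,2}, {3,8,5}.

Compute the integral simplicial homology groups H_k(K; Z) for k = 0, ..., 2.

K has 9 vertices, 15 edges, 10 triangles.
rank ∂_0 = 0, rank ∂_1 = 7 ⇒ b_0 = 9 − 0 − 7 = 2; all invariant factors of ∂_1 are 1 so no torsion. So H_0 = Z^2.
rank ∂_1 = 7, rank ∂_2 = 8 ⇒ b_1 = 15 − 7 − 8 = 0; all invariant factors of ∂_2 are 1 so no torsion. So H_1 = 0.
rank ∂_2 = 8, rank ∂_3 = 0 ⇒ b_2 = 10 − 8 − 0 = 2. So H_2 = Z^2.

H_0 ≅ Z^2,  H_1 = 0,  H_2 ≅ Z^2.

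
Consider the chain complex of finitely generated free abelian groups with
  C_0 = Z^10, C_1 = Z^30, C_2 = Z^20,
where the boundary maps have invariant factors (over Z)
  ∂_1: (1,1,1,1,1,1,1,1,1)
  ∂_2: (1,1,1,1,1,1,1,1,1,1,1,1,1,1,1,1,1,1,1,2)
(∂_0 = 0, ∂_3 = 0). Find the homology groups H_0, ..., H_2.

H_0 ≅ Z,  H_1 ≅ Z ⊕ Z/2Z,  H_2 = 0.

H_0: b_0 = 10 − 0 − 9 = 1; torsion from ∂_1 factors > 1: none. So H_0 ≅ Z.
H_1: b_1 = 30 − 9 − 20 = 1; torsion from ∂_2 factors > 1: [2]. So H_1 ≅ Z ⊕ Z/2Z.
H_2: b_2 = 20 − 20 − 0 = 0; torsion from ∂_3 factors > 1: none. So H_2 ≅ 0.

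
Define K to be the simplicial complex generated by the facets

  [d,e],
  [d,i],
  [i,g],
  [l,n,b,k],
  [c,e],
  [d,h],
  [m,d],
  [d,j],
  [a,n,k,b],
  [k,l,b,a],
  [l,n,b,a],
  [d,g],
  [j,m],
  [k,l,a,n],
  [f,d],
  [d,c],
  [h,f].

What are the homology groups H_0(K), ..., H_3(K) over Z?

We work with the vertex ordering a < b < c < d < e < f < g < h < i < j < k < l < m < n. The simplices of K, each written with vertices in increasing order, are:

  0-simplices (14): a, b, c, d, e, f, g, h, i, j, k, l, m, n
  1-simplices (22): ab, ak, al, an, bk, bl, bn, cd, ce, de, df, dg, dh, di, dj, dm, fh, gi, jm, kl, kn, ln
  2-simplices (10): abk, abl, abn, akl, akn, aln, bkl, bkn, bln, kln
  3-simplices (5): abkl, abkn, abln, akln, bkln

giving chain groups C_0 ≅ Z^14, C_1 ≅ Z^22, C_2 ≅ Z^10, C_3 ≅ Z^5.

Boundary ∂_1: C_1 → C_0 is given by ∂[p,q] = [q] − [p]. For instance
  ∂bk = k − b.
The 14×22 boundary matrix has rank 12 and Smith normal form diag(1,1,1,1,1,1,1,1,1,1,1,1).

∂_2: C_2 → C_1 sends each 2-simplex [p,q,r] to [q,r] − [p,r] + [p,q]. For instance
  ∂kln = ln − kn + kl,
  ∂abn = bn − an + ab.
This gives a 22×10 integer matrix of rank 6; reducing to Smith normal form yields diagonal entries (1,1,1,1,1,1).

Boundary ∂_3: C_3 → C_2 sends each 3-simplex σ to the alternating sum Σ_i (−1)^i (σ with its i-th vertex removed). For instance
  ∂abkn = bkn − akn + abn − abk,
  ∂akln = kln − aln + akn − akl.
The resulting 10×5 matrix has rank 4, and its Smith normal form has invariant factors (1,1,1,1).

Computing H_k = (kernel of ∂_k) / (image of ∂_{k+1}):

  H_0: rank C_0 − rank ∂_1 = 14 − 12 = 2, and the invariant factors of ∂_1 are all 1, so H_0 = Z^2.
  H_1: rank ker ∂_1 − rank ∂_2 = (22 − 12) − 6 = 4, and the invariant factors of ∂_2 are all 1, so H_1 = Z^4.
  H_2: rank ker ∂_2 − rank ∂_3 = (10 − 6) − 4 = 0, and the invariant factors of ∂_3 are all 1, so H_2 = 0.
  H_3: rank ker ∂_3 − rank ∂_4 = (5 − 4) − 0 = 1, and there is no ∂_4, so H_3 = Z.

(K is a triangulation of the disjoint union of the 3-sphere S^3 and a wedge of 4 circles.)

H_0 ≅ Z^2,  H_1 ≅ Z^4,  H_2 = 0,  H_3 ≅ Z.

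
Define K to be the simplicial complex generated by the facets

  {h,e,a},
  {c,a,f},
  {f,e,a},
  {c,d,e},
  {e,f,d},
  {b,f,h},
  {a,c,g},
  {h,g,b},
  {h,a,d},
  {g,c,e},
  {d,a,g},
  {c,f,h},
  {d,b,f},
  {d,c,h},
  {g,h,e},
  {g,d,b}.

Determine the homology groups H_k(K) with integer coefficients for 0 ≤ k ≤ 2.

H_0 ≅ Z,  H_1 ≅ Z^2,  H_2 ≅ Z.

Take the total order a < b < c < d < e < f < g < h on the vertex set. Then K (dimension 2) consists of the simplices:

  0-simplices (8): a, b, c, d, e, f, g, h
  1-simplices (24): ac, ad, ae, af, ag, ah, bd, bf, bg, bh, cd, ce, cf, cg, ch, de, df, dg, dh, ef, eg, eh, fh, gh
  2-simplices (16): acf, acg, adg, adh, aef, aeh, bdf, bdg, bfh, bgh, cde, cdh, ceg, cfh, def, egh

Hence C_0 ≅ Z^8, C_1 ≅ Z^24, C_2 ≅ Z^16.

The boundary map ∂_1: C_1 → C_0 is given by ∂[p,q] = [q] − [p]. For instance
  ∂bf = f − b.
As a 8×24 matrix over Z this has rank 7, with invariant factors (1,1,1,1,1,1,1).

∂_2: C_2 → C_1 acts by ∂[p,q,r] = [q,r] − [p,r] + [p,q]. For instance
  ∂egh = gh − eh + eg,
  ∂cdh = dh − ch + cd.
The 24×16 boundary matrix has rank 15 and Smith normal form diag(1,1,1,1,1,1,1,1,1,1,1,1,1,1,1).

From H_k ≅ ker(∂_k) / im(∂_{k+1}) we obtain:

  H_0: rank C_0 − rank ∂_1 = 8 − 7 = 1, and the invariant factors of ∂_1 are all 1, so H_0 ≅ Z.
  H_1: rank ker ∂_1 − rank ∂_2 = (24 − 7) − 15 = 2, and the invariant factors of ∂_2 are all 1, so H_1 ≅ Z^2.
  H_2: rank ker ∂_2 − rank ∂_3 = (16 − 15) − 0 = 1, and there is no ∂_3, so H_2 ≅ Z.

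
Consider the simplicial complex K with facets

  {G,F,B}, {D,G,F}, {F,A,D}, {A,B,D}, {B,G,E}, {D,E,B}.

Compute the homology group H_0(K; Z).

K has 6 vertices, 12 edges, 6 triangles.
rank ∂_0 = 0, rank ∂_1 = 5 ⇒ b_0 = 6 − 0 − 5 = 1; all invariant factors of ∂_1 are 1 so no torsion. So H_0 ≅ Z.

H_0 ≅ Z.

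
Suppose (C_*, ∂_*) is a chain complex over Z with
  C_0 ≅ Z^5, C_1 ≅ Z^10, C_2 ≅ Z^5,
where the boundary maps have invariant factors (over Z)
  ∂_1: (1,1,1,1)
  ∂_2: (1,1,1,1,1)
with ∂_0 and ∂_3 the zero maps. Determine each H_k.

H_0 ≅ Z,  H_1 ≅ Z,  H_2 = 0.

H_0: b_0 = 5 − 0 − 4 = 1; torsion from ∂_1 factors > 1: none. So H_0 ≅ Z.
H_1: b_1 = 10 − 4 − 5 = 1; torsion from ∂_2 factors > 1: none. So H_1 ≅ Z.
H_2: b_2 = 5 − 5 − 0 = 0; torsion from ∂_3 factors > 1: none. So H_2 ≅ 0.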